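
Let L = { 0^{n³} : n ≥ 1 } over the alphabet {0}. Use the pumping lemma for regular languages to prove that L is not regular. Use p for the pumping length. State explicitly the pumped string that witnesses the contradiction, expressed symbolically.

Assume L is regular; let p be its pumping constant.
Take w = 0^{p³} ∈ L with |w| = p³ ≥ p.
By the pumping lemma, w = xyz with |xy| ≤ p and |y| > 0.
Then y = 0^k for some k with 1 ≤ k ≤ p.
Pump with i = 2: xy^2z = 0^{p³+k}. Since 1 ≤ k ≤ p, p³ < p³+k ≤ p³+p < p³+3p²+3p+1 = (p+1)³, so p³+k is not a perfect cube. So xy^2z ∉ L.
This contradicts the pumping lemma, so L is not regular.

0^{p³+k}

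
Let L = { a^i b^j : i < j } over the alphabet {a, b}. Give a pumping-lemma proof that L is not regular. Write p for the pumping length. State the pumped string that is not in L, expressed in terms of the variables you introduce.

a^{p+k} b^{p+1}

Assume L is regular; let p be its pumping constant.
Choose w = a^p b^{p+1} ∈ L, with |w| = 2p+1 ≥ p.
Write w = xyz as guaranteed by the lemma, with |xy| ≤ p and |y| > 0.
The first p characters of w are a's, so xy (and hence y) consists only of a's. Write y = a^k, 1 ≤ k ≤ p.
Consider xy^2z = a^{p+k} b^{p+1}. Since k ≥ 1, the a-count p+k is at least p+1, so i < j fails; thus xy^2z ∉ L.
This contradicts the pumping lemma, so L is not regular.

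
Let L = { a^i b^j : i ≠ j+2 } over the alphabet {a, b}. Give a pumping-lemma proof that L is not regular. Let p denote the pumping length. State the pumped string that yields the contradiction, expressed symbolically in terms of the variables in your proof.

Assume L is regular. Let p be the pumping length given by the pumping lemma.
Choose w = a^p b^{p+p!-2}. Since p ≠ (p+p!-2)+2 = p+p!, w ∈ L; and |w| ≥ p.
Write w = xyz as guaranteed by the lemma, with |xy| ≤ p and y is nonempty.
Because |xy| ≤ p and w begins with p copies of a, we have y = a^k with 1 ≤ k ≤ p.
Since 1 ≤ k ≤ p, k divides p!; set t = 1 + p!/k. Then xy^t z has p + (p!/k)·k = p + p! copies of a. Now the a-count is p+p! and (b-count)+2 = (p+p!-2)+2 = p+p!, so i ≠ j+2 fails. So xy^t z = a^{p+p!} b^{p+p!-2} ∉ L.
This is a contradiction; hence L is not regular.

a^{p+p!} b^{p+p!-2}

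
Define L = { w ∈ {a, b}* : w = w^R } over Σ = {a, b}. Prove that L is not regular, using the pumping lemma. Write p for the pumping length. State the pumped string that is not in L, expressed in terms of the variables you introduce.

a^{p+k} b a^p

Assume L is regular; let p be its pumping constant.
Take w = a^p b a^p, a palindrome of length 2p+1 ≥ p.
Write w = xyz as guaranteed by the lemma, with |xy| ≤ p and |y| > 0.
Since the first p symbols of w are all a's and |xy| ≤ p, y lies entirely in the leading a-block: y = a^k for some k with 1 ≤ k ≤ p.
Pump with i = 2: xy^2z = a^{p+k} b a^p. Its reverse is a^p b a^{p+k}, which differs from xy^2z since k ≥ 1. So xy^2z is not a palindrome and xy^2z ∉ L.
Contradiction. Therefore L is not regular.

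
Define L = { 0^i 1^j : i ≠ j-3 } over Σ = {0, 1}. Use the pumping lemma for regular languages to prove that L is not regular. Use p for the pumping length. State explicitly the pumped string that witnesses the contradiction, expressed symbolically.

0^{p+p!} 1^{p+p!+3}

Suppose for contradiction that L is regular, and let p be the pumping length.
Choose w = 0^p 1^{p+p!+3}. Since p ≠ (p+p!+3)-3 = p+p!, w ∈ L; and |w| ≥ p.
The pumping lemma gives a decomposition w = xyz where |xy| ≤ p and |y| > 0.
The first p characters of w are 0's, so xy (and hence y) consists only of 0's. Write y = 0^k, 1 ≤ k ≤ p.
Since 1 ≤ k ≤ p, k divides p!; set t = 1 + p!/k. Then xy^t z has p + (p!/k)·k = p + p! copies of 0. Now the 0-count is p+p! and (1-count)-3 = (p+p!+3)-3 = p+p!, so i ≠ j-3 fails. So xy^t z = 0^{p+p!} 1^{p+p!+3} ∉ L.
Contradiction. Therefore L is not regular.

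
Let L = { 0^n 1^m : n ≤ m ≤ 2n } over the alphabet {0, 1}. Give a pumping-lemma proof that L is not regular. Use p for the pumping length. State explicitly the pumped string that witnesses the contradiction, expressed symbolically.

Assume L is regular. Let p be the pumping length given by the pumping lemma.
Take w = 0^p 1^p ∈ L (since p ≤ p ≤ 2p), with |w| = 2p ≥ p.
Write w = xyz as guaranteed by the lemma, with |xy| ≤ p and |y| ≥ 1.
The first p characters of w are 0's, so xy (and hence y) consists only of 0's. Write y = 0^k, 1 ≤ k ≤ p.
Pump with i = 2: xy^2z = 0^{p+k} 1^p. Now n = p+k > p = m, so the condition n ≤ m fails. Thus xy^2z ∉ L.
This is a contradiction; hence L is not regular.

0^{p+k} 1^p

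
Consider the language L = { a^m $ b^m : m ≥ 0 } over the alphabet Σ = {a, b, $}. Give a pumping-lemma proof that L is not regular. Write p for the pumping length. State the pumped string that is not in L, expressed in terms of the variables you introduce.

Suppose for contradiction that L is regular, and let p be the pumping length.
Take w = a^p $ b^p ∈ L with |w| = 2p+1 ≥ p.
Write w = xyz as guaranteed by the lemma, with |xy| ≤ p and y is nonempty.
The first p characters of w are a's, so xy (and hence y) consists only of a's. Write y = a^k, 1 ≤ k ≤ p.
Pump with i = 2: xy^2z = a^{p+k} $ b^p, which would require p+k = p. But k ≥ 1, so xy^2z ∉ L.
Contradiction. Therefore L is not regular.

a^{p+k} $ b^p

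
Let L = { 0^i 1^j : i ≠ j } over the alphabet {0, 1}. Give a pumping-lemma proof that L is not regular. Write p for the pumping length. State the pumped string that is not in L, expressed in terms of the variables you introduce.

0^{p+p!} 1^{p+p!}

Suppose for contradiction that L is regular, and let p be the pumping length.
Choose w = 0^p 1^{p+p!}. Since p ≠ p+p!, w ∈ L; and |w| ≥ p.
Write w = xyz as guaranteed by the lemma, with |xy| ≤ p and |y| > 0.
Since the first p symbols of w are all 0's and |xy| ≤ p, y lies entirely in the leading 0-block: y = 0^k for some k with 1 ≤ k ≤ p.
Since 1 ≤ k ≤ p, k divides p!; set t = 1 + p!/k. Then xy^t z has p + (p!/k)·k = p + p! copies of 0. Now the 0-count equals the 1-count, so i ≠ j fails. So xy^t z = 0^{p+p!} 1^{p+p!} ∉ L.
Contradiction. Therefore L is not regular.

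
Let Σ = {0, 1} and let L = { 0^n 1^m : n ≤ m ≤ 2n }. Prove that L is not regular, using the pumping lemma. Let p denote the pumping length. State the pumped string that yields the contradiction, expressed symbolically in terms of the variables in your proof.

0^{p+k} 1^p

Suppose for contradiction that L is regular, and let p be the pumping length.
Take w = 0^p 1^p ∈ L (since p ≤ p ≤ 2p), with |w| = 2p ≥ p.
Write w = xyz as guaranteed by the lemma, with |xy| ≤ p and y is nonempty.
The first p characters of w are 0's, so xy (and hence y) consists only of 0's. Write y = 0^k, 1 ≤ k ≤ p.
Pump with i = 2: xy^2z = 0^{p+k} 1^p. Now n = p+k > p = m, so the condition n ≤ m fails. Thus xy^2z ∉ L.
Contradiction. Therefore L is not regular.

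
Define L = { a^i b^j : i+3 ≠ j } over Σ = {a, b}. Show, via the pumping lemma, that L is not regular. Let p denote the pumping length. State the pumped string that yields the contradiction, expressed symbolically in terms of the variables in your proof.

Toward a contradiction, assume L is regular with pumping length p.
Choose w = a^p b^{p+p!+3}. Since p ≠ (p+p!+3)-3 = p+p!, w ∈ L; and |w| ≥ p.
Write w = xyz as guaranteed by the lemma, with |xy| ≤ p and |y| ≥ 1.
Because |xy| ≤ p and w begins with p copies of a, we have y = a^k with 1 ≤ k ≤ p.
Since 1 ≤ k ≤ p, k divides p!; set t = 1 + p!/k. Then xy^t z has p + (p!/k)·k = p + p! copies of a. Now the a-count is p+p! and (b-count)-3 = (p+p!+3)-3 = p+p!, so i+3 ≠ j fails. So xy^t z = a^{p+p!} b^{p+p!+3} ∉ L.
This contradicts the pumping lemma, so L is not regular.

a^{p+p!} b^{p+p!+3}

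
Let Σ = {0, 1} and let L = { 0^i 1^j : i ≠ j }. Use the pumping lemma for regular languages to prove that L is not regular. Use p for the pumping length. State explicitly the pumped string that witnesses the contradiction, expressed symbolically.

0^{p+p!} 1^{p+p!}

Suppose for contradiction that L is regular, and let p be the pumping length.
Choose w = 0^p 1^{p+p!}. Since p ≠ p+p!, w ∈ L; and |w| ≥ p.
Write w = xyz as guaranteed by the lemma, with |xy| ≤ p and |y| ≥ 1.
Since the first p symbols of w are all 0's and |xy| ≤ p, y lies entirely in the leading 0-block: y = 0^k for some k with 1 ≤ k ≤ p.
Since 1 ≤ k ≤ p, k divides p!; set t = 1 + p!/k. Then xy^t z has p + (p!/k)·k = p + p! copies of 0. Now the 0-count equals the 1-count, so i ≠ j fails. So xy^t z = 0^{p+p!} 1^{p+p!} ∉ L.
This is a contradiction; hence L is not regular.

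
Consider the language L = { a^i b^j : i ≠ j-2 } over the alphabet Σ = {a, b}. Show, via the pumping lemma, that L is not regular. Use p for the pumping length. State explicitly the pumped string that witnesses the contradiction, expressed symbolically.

Toward a contradiction, assume L is regular with pumping length p.
Choose w = a^p b^{p+p!+2}. Since p ≠ (p+p!+2)-2 = p+p!, w ∈ L; and |w| ≥ p.
By the pumping lemma, w = xyz with |xy| ≤ p and |y| ≥ 1.
Since the first p symbols of w are all a's and |xy| ≤ p, y lies entirely in the leading a-block: y = a^k for some k with 1 ≤ k ≤ p.
Since 1 ≤ k ≤ p, k divides p!; set t = 1 + p!/k. Then xy^t z has p + (p!/k)·k = p + p! copies of a. Now the a-count is p+p! and (b-count)-2 = (p+p!+2)-2 = p+p!, so i ≠ j-2 fails. So xy^t z = a^{p+p!} b^{p+p!+2} ∉ L.
This is a contradiction; hence L is not regular.

a^{p+p!} b^{p+p!+2}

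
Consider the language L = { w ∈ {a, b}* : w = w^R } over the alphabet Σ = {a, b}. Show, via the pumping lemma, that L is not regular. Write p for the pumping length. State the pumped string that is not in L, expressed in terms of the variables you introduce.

a^{p+k} b a^p

Assume L is regular. Let p be the pumping length given by the pumping lemma.
Take w = a^p b a^p, a palindrome of length 2p+1 ≥ p.
By the pumping lemma, w = xyz with |xy| ≤ p and |y| ≥ 1.
Since the first p symbols of w are all a's and |xy| ≤ p, y lies entirely in the leading a-block: y = a^k for some k with 1 ≤ k ≤ p.
Pump with i = 2: xy^2z = a^{p+k} b a^p. Its reverse is a^p b a^{p+k}, which differs from xy^2z since k ≥ 1. So xy^2z is not a palindrome and xy^2z ∉ L.
Contradiction. Therefore L is not regular.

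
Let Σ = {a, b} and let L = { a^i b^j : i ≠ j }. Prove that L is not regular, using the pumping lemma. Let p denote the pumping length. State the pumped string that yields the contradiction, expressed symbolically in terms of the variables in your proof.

Toward a contradiction, assume L is regular with pumping length p.
Choose w = a^p b^{p+p!}. Since p ≠ p+p!, w ∈ L; and |w| ≥ p.
By the pumping lemma, w = xyz with |xy| ≤ p and y is nonempty.
Because |xy| ≤ p and w begins with p copies of a, we have y = a^k with 1 ≤ k ≤ p.
Since 1 ≤ k ≤ p, k divides p!; set t = 1 + p!/k. Then xy^t z has p + (p!/k)·k = p + p! copies of a. Now the a-count equals the b-count, so i ≠ j fails. So xy^t z = a^{p+p!} b^{p+p!} ∉ L.
Contradiction. Therefore L is not regular.

a^{p+p!} b^{p+p!}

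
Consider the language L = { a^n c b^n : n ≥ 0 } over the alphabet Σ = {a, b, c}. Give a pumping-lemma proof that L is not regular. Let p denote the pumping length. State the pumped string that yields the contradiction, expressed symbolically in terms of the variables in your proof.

Assume L is regular. Let p be the pumping length given by the pumping lemma.
Take w = a^p c b^p ∈ L with |w| = 2p+1 ≥ p.
The pumping lemma gives a decomposition w = xyz where |xy| ≤ p and |y| > 0.
Since the first p symbols of w are all a's and |xy| ≤ p, y lies entirely in the leading a-block: y = a^k for some k with 1 ≤ k ≤ p.
Pump with i = 2: xy^2z = a^{p+k} c b^p, which would require p+k = p. But k ≥ 1, so xy^2z ∉ L.
This is a contradiction; hence L is not regular.

a^{p+k} c b^p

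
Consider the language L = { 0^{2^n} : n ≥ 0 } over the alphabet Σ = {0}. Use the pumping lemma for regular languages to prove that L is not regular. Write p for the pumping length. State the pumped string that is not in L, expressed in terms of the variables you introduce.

0^{2^p+k}

Assume L is regular; let p be its pumping constant.
Take w = 0^{2^p} ∈ L with |w| = 2^p ≥ p.
Write w = xyz as guaranteed by the lemma, with |xy| ≤ p and y is nonempty.
Then y = 0^k for some k with 1 ≤ k ≤ p.
Pump with i = 2: xy^2z = 0^{2^p+k}. Since 1 ≤ k ≤ p < 2^p, we have 2^p < 2^p+k < 2^{p+1}, so 2^p+k is not a power of 2. So xy^2z ∉ L.
This is a contradiction; hence L is not regular.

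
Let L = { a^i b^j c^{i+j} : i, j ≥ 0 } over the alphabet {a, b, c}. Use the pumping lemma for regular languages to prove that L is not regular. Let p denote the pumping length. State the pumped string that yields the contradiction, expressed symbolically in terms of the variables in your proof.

a^{p+k} b^p c^{2p}

Assume L is regular. Let p be the pumping length given by the pumping lemma.
Take w = a^p b^p c^{2p} ∈ L (with i=j=p, i+j=2p), |w| = 4p ≥ p.
By the pumping lemma, w = xyz with |xy| ≤ p and |y| > 0.
The first p characters of w are a's, so xy (and hence y) consists only of a's. Write y = a^k, 1 ≤ k ≤ p.
Consider xy^2z = a^{p+k} b^p c^{2p}. Now the a- and b-counts sum to 2p+k, but the c-count is 2p ≠ 2p+k. So xy^2z ∉ L.
This is a contradiction; hence L is not regular.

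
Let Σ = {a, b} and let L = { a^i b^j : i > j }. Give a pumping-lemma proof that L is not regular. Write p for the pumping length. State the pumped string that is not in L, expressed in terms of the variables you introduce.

a^{p+1-k} b^p

Toward a contradiction, assume L is regular with pumping length p.
Choose w = a^{p+1} b^p ∈ L, with |w| = 2p+1 ≥ p.
The pumping lemma gives a decomposition w = xyz where |xy| ≤ p and y is nonempty.
The first p characters of w are a's, so xy (and hence y) consists only of a's. Write y = a^k, 1 ≤ k ≤ p.
Consider xy^0z = xz = a^{p+1-k} b^p. Since k ≥ 1, the a-count p+1-k is at most p, so i > j fails; thus xz ∉ L.
This is a contradiction; hence L is not regular.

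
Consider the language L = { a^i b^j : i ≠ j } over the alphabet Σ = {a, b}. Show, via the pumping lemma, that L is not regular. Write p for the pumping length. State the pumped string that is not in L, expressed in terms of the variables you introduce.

Suppose for contradiction that L is regular, and let p be the pumping length.
Choose w = a^p b^{p+p!}. Since p ≠ p+p!, w ∈ L; and |w| ≥ p.
By the pumping lemma, w = xyz with |xy| ≤ p and y is nonempty.
The first p characters of w are a's, so xy (and hence y) consists only of a's. Write y = a^k, 1 ≤ k ≤ p.
Since 1 ≤ k ≤ p, k divides p!; set t = 1 + p!/k. Then xy^t z has p + (p!/k)·k = p + p! copies of a. Now the a-count equals the b-count, so i ≠ j fails. So xy^t z = a^{p+p!} b^{p+p!} ∉ L.
This is a contradiction; hence L is not regular.

a^{p+p!} b^{p+p!}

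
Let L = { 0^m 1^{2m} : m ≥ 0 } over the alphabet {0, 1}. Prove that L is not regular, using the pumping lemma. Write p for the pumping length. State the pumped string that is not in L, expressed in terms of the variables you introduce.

0^{p+k} 1^{2p}

Assume L is regular. Let p be the pumping length given by the pumping lemma.
Take w = 0^p 1^{2p}. Then w ∈ L and |w| = 3p ≥ p.
The pumping lemma gives a decomposition w = xyz where |xy| ≤ p and |y| ≥ 1.
The first p characters of w are 0's, so xy (and hence y) consists only of 0's. Write y = 0^k, 1 ≤ k ≤ p.
Pump with i = 2: xy^2z = 0^{p+k} 1^{2p}. For this to lie in L we would need 2p = 2(p+k), which forces k = 0. But k ≥ 1, so xy^2z ∉ L.
This contradicts the pumping lemma, so L is not regular.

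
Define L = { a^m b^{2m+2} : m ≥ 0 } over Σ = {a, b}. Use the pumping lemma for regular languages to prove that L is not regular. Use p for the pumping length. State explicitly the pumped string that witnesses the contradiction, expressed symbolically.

Suppose for contradiction that L is regular, and let p be the pumping length.
Take w = a^p b^{2p+2}. Then w ∈ L and |w| = 3p+2 ≥ p.
The pumping lemma gives a decomposition w = xyz where |xy| ≤ p and |y| ≥ 1.
Since the first p symbols of w are all a's and |xy| ≤ p, y lies entirely in the leading a-block: y = a^k for some k with 1 ≤ k ≤ p.
Pump with i = 2: xy^2z = a^{p+k} b^{2p+2}. For this to lie in L we would need 2p+2 = 2(p+k)+2, which forces k = 0. But k ≥ 1, so xy^2z ∉ L.
Contradiction. Therefore L is not regular.

a^{p+k} b^{2p+2}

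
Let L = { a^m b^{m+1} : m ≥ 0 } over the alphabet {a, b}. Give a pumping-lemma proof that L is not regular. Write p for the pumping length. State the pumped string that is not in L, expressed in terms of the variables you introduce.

Suppose for contradiction that L is regular, and let p be the pumping length.
Take w = a^p b^{p+1}. Then w ∈ L and |w| = 2p+1 ≥ p.
Write w = xyz as guaranteed by the lemma, with |xy| ≤ p and |y| ≥ 1.
Because |xy| ≤ p and w begins with p copies of a, we have y = a^k with 1 ≤ k ≤ p.
Pump with i = 2: xy^2z = a^{p+k} b^{p+1}. For this to lie in L we would need p+1 = (p+k)+1, which forces k = 0. But k ≥ 1, so xy^2z ∉ L.
Contradiction. Therefore L is not regular.

a^{p+k} b^{p+1}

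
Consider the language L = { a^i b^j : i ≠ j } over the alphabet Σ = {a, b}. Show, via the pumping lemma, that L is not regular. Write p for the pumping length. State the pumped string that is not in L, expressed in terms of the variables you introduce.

Assume L is regular. Let p be the pumping length given by the pumping lemma.
Choose w = a^p b^{p+p!}. Since p ≠ p+p!, w ∈ L; and |w| ≥ p.
Write w = xyz as guaranteed by the lemma, with |xy| ≤ p and y is nonempty.
Since the first p symbols of w are all a's and |xy| ≤ p, y lies entirely in the leading a-block: y = a^k for some k with 1 ≤ k ≤ p.
Since 1 ≤ k ≤ p, k divides p!; set t = 1 + p!/k. Then xy^t z has p + (p!/k)·k = p + p! copies of a. Now the a-count equals the b-count, so i ≠ j fails. So xy^t z = a^{p+p!} b^{p+p!} ∉ L.
Contradiction. Therefore L is not regular.

a^{p+p!} b^{p+p!}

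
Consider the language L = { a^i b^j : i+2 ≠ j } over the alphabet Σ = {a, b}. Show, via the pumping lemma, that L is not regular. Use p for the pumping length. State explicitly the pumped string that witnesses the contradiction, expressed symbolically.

Toward a contradiction, assume L is regular with pumping length p.
Choose w = a^p b^{p+p!+2}. Since p ≠ (p+p!+2)-2 = p+p!, w ∈ L; and |w| ≥ p.
The pumping lemma gives a decomposition w = xyz where |xy| ≤ p and |y| ≥ 1.
The first p characters of w are a's, so xy (and hence y) consists only of a's. Write y = a^k, 1 ≤ k ≤ p.
Since 1 ≤ k ≤ p, k divides p!; set t = 1 + p!/k. Then xy^t z has p + (p!/k)·k = p + p! copies of a. Now the a-count is p+p! and (b-count)-2 = (p+p!+2)-2 = p+p!, so i+2 ≠ j fails. So xy^t z = a^{p+p!} b^{p+p!+2} ∉ L.
Contradiction. Therefore L is not regular.

a^{p+p!} b^{p+p!+2}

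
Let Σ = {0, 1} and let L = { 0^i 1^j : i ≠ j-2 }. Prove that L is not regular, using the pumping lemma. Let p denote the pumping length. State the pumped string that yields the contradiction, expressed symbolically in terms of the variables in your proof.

0^{p+p!} 1^{p+p!+2}

Assume L is regular. Let p be the pumping length given by the pumping lemma.
Choose w = 0^p 1^{p+p!+2}. Since p ≠ (p+p!+2)-2 = p+p!, w ∈ L; and |w| ≥ p.
By the pumping lemma, w = xyz with |xy| ≤ p and |y| > 0.
The first p characters of w are 0's, so xy (and hence y) consists only of 0's. Write y = 0^k, 1 ≤ k ≤ p.
Since 1 ≤ k ≤ p, k divides p!; set t = 1 + p!/k. Then xy^t z has p + (p!/k)·k = p + p! copies of 0. Now the 0-count is p+p! and (1-count)-2 = (p+p!+2)-2 = p+p!, so i ≠ j-2 fails. So xy^t z = 0^{p+p!} 1^{p+p!+2} ∉ L.
This is a contradiction; hence L is not regular.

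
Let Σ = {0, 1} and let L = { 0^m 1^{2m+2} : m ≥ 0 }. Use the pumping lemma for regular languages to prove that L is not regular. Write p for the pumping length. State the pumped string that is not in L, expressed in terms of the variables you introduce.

0^{p+k} 1^{2p+2}

Assume L is regular. Let p be the pumping length given by the pumping lemma.
Take w = 0^p 1^{2p+2}. Then w ∈ L and |w| = 3p+2 ≥ p.
By the pumping lemma, w = xyz with |xy| ≤ p and y is nonempty.
Since the first p symbols of w are all 0's and |xy| ≤ p, y lies entirely in the leading 0-block: y = 0^k for some k with 1 ≤ k ≤ p.
Pump with i = 2: xy^2z = 0^{p+k} 1^{2p+2}. For this to lie in L we would need 2p+2 = 2(p+k)+2, which forces k = 0. But k ≥ 1, so xy^2z ∉ L.
This is a contradiction; hence L is not regular.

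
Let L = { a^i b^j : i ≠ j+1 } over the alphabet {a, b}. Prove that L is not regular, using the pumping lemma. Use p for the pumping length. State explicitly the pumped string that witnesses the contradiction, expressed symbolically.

Assume L is regular; let p be its pumping constant.
Choose w = a^p b^{p+p!-1}. Since p ≠ (p+p!-1)+1 = p+p!, w ∈ L; and |w| ≥ p.
Write w = xyz as guaranteed by the lemma, with |xy| ≤ p and |y| ≥ 1.
Since the first p symbols of w are all a's and |xy| ≤ p, y lies entirely in the leading a-block: y = a^k for some k with 1 ≤ k ≤ p.
Since 1 ≤ k ≤ p, k divides p!; set t = 1 + p!/k. Then xy^t z has p + (p!/k)·k = p + p! copies of a. Now the a-count is p+p! and (b-count)+1 = (p+p!-1)+1 = p+p!, so i ≠ j+1 fails. So xy^t z = a^{p+p!} b^{p+p!-1} ∉ L.
This contradicts the pumping lemma, so L is not regular.

a^{p+p!} b^{p+p!-1}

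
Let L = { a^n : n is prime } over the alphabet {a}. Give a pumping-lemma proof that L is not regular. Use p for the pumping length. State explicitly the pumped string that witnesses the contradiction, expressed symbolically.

a^{q(1+k)}

Assume L is regular; let p be its pumping constant.
Let q be a prime with q ≥ p+2 (infinitely many primes exist), and take w = a^q ∈ L with |w| = q ≥ p.
By the pumping lemma, w = xyz with |xy| ≤ p and y is nonempty.
Then y = a^k for some k with 1 ≤ k ≤ p.
Since 1 ≤ k ≤ p, |xz| = q-k. Pump with i = q+1: |xy^{q+1}z| = (q-k)+(q+1)k = q+qk = q(1+k), which is composite (both factors ≥ 2). So xy^{q+1}z = a^{q(1+k)} ∉ L.
Contradiction. Therefore L is not regular.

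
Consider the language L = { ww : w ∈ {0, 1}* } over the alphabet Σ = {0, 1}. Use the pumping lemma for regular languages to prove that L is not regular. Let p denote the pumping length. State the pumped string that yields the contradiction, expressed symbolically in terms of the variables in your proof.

Toward a contradiction, assume L is regular with pumping length p.
Take w = 0^p 1^p 0^p 1^p = uu where u = 0^p1^p; then w ∈ L and |w| = 4p ≥ p.
By the pumping lemma, w = xyz with |xy| ≤ p and y is nonempty.
Since the first p symbols of w are all 0's and |xy| ≤ p, y lies entirely in the leading 0-block: y = 0^k for some k with 1 ≤ k ≤ p.
Pump with i = 2: xy^2z = 0^{p+k} 1^p 0^p 1^p, of length 4p+k. Suppose this equals vv. The string starts with 0 and ends with 1, so v does too; thus the boundary between the two copies of v is a 1→0 transition. There is exactly one such transition, at position 2p+k, so |v| = 2p+k and |vv| = 4p+2k ≠ 4p+k since k ≥ 1. So xy^2z ∉ L.
This is a contradiction; hence L is not regular.

0^{p+k} 1^p 0^p 1^p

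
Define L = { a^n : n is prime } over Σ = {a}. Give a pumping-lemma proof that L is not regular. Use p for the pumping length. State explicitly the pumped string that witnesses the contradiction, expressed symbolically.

a^{q(1+k)}

Assume L is regular; let p be its pumping constant.
Let q be a prime with q ≥ p+2 (infinitely many primes exist), and take w = a^q ∈ L with |w| = q ≥ p.
The pumping lemma gives a decomposition w = xyz where |xy| ≤ p and |y| ≥ 1.
Then y = a^k for some k with 1 ≤ k ≤ p.
Since 1 ≤ k ≤ p, |xz| = q-k. Pump with i = q+1: |xy^{q+1}z| = (q-k)+(q+1)k = q+qk = q(1+k), which is composite (both factors ≥ 2). So xy^{q+1}z = a^{q(1+k)} ∉ L.
Contradiction. Therefore L is not regular.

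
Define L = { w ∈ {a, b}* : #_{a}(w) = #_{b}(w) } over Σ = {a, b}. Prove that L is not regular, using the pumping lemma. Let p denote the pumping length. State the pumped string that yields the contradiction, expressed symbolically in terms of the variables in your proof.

a^{p+k} b^p

Toward a contradiction, assume L is regular with pumping length p.
Choose w = a^p b^p ∈ L with |w| = 2p ≥ p.
By the pumping lemma, w = xyz with |xy| ≤ p and y is nonempty.
Because |xy| ≤ p and w begins with p copies of a, we have y = a^k with 1 ≤ k ≤ p.
Pump with i = 2: xy^2z = a^{p+k} b^p has p+k occurrences of a but only p of b. Since k ≥ 1 the counts differ, so xy^2z ∉ L.
Contradiction. Therefore L is not regular.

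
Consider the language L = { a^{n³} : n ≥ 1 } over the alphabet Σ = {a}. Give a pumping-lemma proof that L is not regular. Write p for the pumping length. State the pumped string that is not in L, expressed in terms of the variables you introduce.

a^{p³+k}

Suppose for contradiction that L is regular, and let p be the pumping length.
Take w = a^{p³} ∈ L with |w| = p³ ≥ p.
By the pumping lemma, w = xyz with |xy| ≤ p and |y| ≥ 1.
Then y = a^k for some k with 1 ≤ k ≤ p.
Pump with i = 2: xy^2z = a^{p³+k}. Since 1 ≤ k ≤ p, p³ < p³+k ≤ p³+p < p³+3p²+3p+1 = (p+1)³, so p³+k is not a perfect cube. So xy^2z ∉ L.
This contradicts the pumping lemma, so L is not regular.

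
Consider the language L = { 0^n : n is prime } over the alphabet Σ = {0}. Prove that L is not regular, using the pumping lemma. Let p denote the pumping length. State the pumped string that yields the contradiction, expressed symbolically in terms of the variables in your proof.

0^{q(1+k)}

Assume L is regular; let p be its pumping constant.
Let q be a prime with q ≥ p+2 (infinitely many primes exist), and take w = 0^q ∈ L with |w| = q ≥ p.
Write w = xyz as guaranteed by the lemma, with |xy| ≤ p and |y| > 0.
Then y = 0^k for some k with 1 ≤ k ≤ p.
Since 1 ≤ k ≤ p, |xz| = q-k. Pump with i = q+1: |xy^{q+1}z| = (q-k)+(q+1)k = q+qk = q(1+k), which is composite (both factors ≥ 2). So xy^{q+1}z = 0^{q(1+k)} ∉ L.
This is a contradiction; hence L is not regular.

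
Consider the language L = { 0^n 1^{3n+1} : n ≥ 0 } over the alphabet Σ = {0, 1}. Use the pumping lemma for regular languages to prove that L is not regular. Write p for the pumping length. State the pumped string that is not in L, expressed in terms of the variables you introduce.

Suppose for contradiction that L is regular, and let p be the pumping length.
Choose w = 0^p 1^{3p+1}, which is in L with |w| = 4p+1 ≥ p.
By the pumping lemma, w = xyz with |xy| ≤ p and y is nonempty.
The first p characters of w are 0's, so xy (and hence y) consists only of 0's. Write y = 0^k, 1 ≤ k ≤ p.
Pump with i = 2: xy^2z = 0^{p+k} 1^{3p+1}. For this to lie in L we would need 3p+1 = 3(p+k)+1, which forces k = 0. But k ≥ 1, so xy^2z ∉ L.
This is a contradiction; hence L is not regular.

0^{p+k} 1^{3p+1}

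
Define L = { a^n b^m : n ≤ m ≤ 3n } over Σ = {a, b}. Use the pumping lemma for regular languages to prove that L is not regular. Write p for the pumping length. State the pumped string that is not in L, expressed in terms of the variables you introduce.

a^{p+k} b^p

Toward a contradiction, assume L is regular with pumping length p.
Take w = a^p b^p ∈ L (since p ≤ p ≤ 3p), with |w| = 2p ≥ p.
The pumping lemma gives a decomposition w = xyz where |xy| ≤ p and y is nonempty.
Since the first p symbols of w are all a's and |xy| ≤ p, y lies entirely in the leading a-block: y = a^k for some k with 1 ≤ k ≤ p.
Pump with i = 2: xy^2z = a^{p+k} b^p. Now n = p+k > p = m, so the condition n ≤ m fails. Thus xy^2z ∉ L.
This contradicts the pumping lemma, so L is not regular.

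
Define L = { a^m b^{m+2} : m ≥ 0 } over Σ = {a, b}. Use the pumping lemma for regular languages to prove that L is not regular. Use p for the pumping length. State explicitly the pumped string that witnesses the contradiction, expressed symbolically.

Toward a contradiction, assume L is regular with pumping length p.
Take w = a^p b^{p+2}. Then w ∈ L and |w| = 2p+2 ≥ p.
Write w = xyz as guaranteed by the lemma, with |xy| ≤ p and |y| ≥ 1.
The first p characters of w are a's, so xy (and hence y) consists only of a's. Write y = a^k, 1 ≤ k ≤ p.
Pump with i = 2: xy^2z = a^{p+k} b^{p+2}. For this to lie in L we would need p+2 = (p+k)+2, which forces k = 0. But k ≥ 1, so xy^2z ∉ L.
This is a contradiction; hence L is not regular.

a^{p+k} b^{p+2}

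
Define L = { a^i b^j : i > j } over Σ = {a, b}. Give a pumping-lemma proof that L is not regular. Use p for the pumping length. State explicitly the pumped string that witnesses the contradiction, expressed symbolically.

Assume L is regular. Let p be the pumping length given by the pumping lemma.
Choose w = a^{p+1} b^p ∈ L, with |w| = 2p+1 ≥ p.
The pumping lemma gives a decomposition w = xyz where |xy| ≤ p and |y| > 0.
The first p characters of w are a's, so xy (and hence y) consists only of a's. Write y = a^k, 1 ≤ k ≤ p.
Consider xy^0z = xz = a^{p+1-k} b^p. Since k ≥ 1, the a-count p+1-k is at most p, so i > j fails; thus xz ∉ L.
This is a contradiction; hence L is not regular.

a^{p+1-k} b^p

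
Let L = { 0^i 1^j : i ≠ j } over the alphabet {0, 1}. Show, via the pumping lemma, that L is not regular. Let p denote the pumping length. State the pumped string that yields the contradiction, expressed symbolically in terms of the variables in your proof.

0^{p+p!} 1^{p+p!}

Assume L is regular; let p be its pumping constant.
Choose w = 0^p 1^{p+p!}. Since p ≠ p+p!, w ∈ L; and |w| ≥ p.
The pumping lemma gives a decomposition w = xyz where |xy| ≤ p and |y| ≥ 1.
The first p characters of w are 0's, so xy (and hence y) consists only of 0's. Write y = 0^k, 1 ≤ k ≤ p.
Since 1 ≤ k ≤ p, k divides p!; set t = 1 + p!/k. Then xy^t z has p + (p!/k)·k = p + p! copies of 0. Now the 0-count equals the 1-count, so i ≠ j fails. So xy^t z = 0^{p+p!} 1^{p+p!} ∉ L.
This contradicts the pumping lemma, so L is not regular.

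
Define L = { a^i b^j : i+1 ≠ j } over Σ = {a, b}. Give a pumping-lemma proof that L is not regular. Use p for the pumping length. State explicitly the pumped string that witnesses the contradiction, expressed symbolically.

a^{p+p!} b^{p+p!+1}

Assume L is regular; let p be its pumping constant.
Choose w = a^p b^{p+p!+1}. Since p ≠ (p+p!+1)-1 = p+p!, w ∈ L; and |w| ≥ p.
By the pumping lemma, w = xyz with |xy| ≤ p and |y| > 0.
Because |xy| ≤ p and w begins with p copies of a, we have y = a^k with 1 ≤ k ≤ p.
Since 1 ≤ k ≤ p, k divides p!; set t = 1 + p!/k. Then xy^t z has p + (p!/k)·k = p + p! copies of a. Now the a-count is p+p! and (b-count)-1 = (p+p!+1)-1 = p+p!, so i+1 ≠ j fails. So xy^t z = a^{p+p!} b^{p+p!+1} ∉ L.
This contradicts the pumping lemma, so L is not regular.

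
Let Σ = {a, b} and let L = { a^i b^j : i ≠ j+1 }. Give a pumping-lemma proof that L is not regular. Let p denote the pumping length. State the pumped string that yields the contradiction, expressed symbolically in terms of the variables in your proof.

a^{p+p!} b^{p+p!-1}

Assume L is regular; let p be its pumping constant.
Choose w = a^p b^{p+p!-1}. Since p ≠ (p+p!-1)+1 = p+p!, w ∈ L; and |w| ≥ p.
Write w = xyz as guaranteed by the lemma, with |xy| ≤ p and |y| ≥ 1.
Because |xy| ≤ p and w begins with p copies of a, we have y = a^k with 1 ≤ k ≤ p.
Since 1 ≤ k ≤ p, k divides p!; set t = 1 + p!/k. Then xy^t z has p + (p!/k)·k = p + p! copies of a. Now the a-count is p+p! and (b-count)+1 = (p+p!-1)+1 = p+p!, so i ≠ j+1 fails. So xy^t z = a^{p+p!} b^{p+p!-1} ∉ L.
Contradiction. Therefore L is not regular.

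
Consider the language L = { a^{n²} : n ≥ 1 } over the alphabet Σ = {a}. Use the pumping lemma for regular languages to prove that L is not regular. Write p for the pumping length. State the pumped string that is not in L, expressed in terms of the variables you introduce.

a^{p²+k}

Toward a contradiction, assume L is regular with pumping length p.
Take w = a^{p²} ∈ L with |w| = p² ≥ p.
Write w = xyz as guaranteed by the lemma, with |xy| ≤ p and |y| ≥ 1.
Then y = a^k for some k with 1 ≤ k ≤ p.
Pump with i = 2: xy^2z = a^{p²+k}. Since 1 ≤ k ≤ p, p² < p²+k ≤ p²+p < (p+1)², so p²+k lies strictly between consecutive squares and is not a perfect square. So xy^2z ∉ L.
This is a contradiction; hence L is not regular.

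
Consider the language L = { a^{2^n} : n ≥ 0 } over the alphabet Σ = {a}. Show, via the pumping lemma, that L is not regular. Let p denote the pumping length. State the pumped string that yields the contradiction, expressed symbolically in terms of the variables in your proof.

a^{2^p+k}

Suppose for contradiction that L is regular, and let p be the pumping length.
Take w = a^{2^p} ∈ L with |w| = 2^p ≥ p.
By the pumping lemma, w = xyz with |xy| ≤ p and |y| ≥ 1.
Then y = a^k for some k with 1 ≤ k ≤ p.
Pump with i = 2: xy^2z = a^{2^p+k}. Since 1 ≤ k ≤ p < 2^p, we have 2^p < 2^p+k < 2^{p+1}, so 2^p+k is not a power of 2. So xy^2z ∉ L.
This is a contradiction; hence L is not regular.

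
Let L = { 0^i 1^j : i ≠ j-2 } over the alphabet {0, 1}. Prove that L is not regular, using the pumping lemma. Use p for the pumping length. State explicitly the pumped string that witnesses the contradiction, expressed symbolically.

0^{p+p!} 1^{p+p!+2}

Assume L is regular; let p be its pumping constant.
Choose w = 0^p 1^{p+p!+2}. Since p ≠ (p+p!+2)-2 = p+p!, w ∈ L; and |w| ≥ p.
The pumping lemma gives a decomposition w = xyz where |xy| ≤ p and |y| ≥ 1.
Since the first p symbols of w are all 0's and |xy| ≤ p, y lies entirely in the leading 0-block: y = 0^k for some k with 1 ≤ k ≤ p.
Since 1 ≤ k ≤ p, k divides p!; set t = 1 + p!/k. Then xy^t z has p + (p!/k)·k = p + p! copies of 0. Now the 0-count is p+p! and (1-count)-2 = (p+p!+2)-2 = p+p!, so i ≠ j-2 fails. So xy^t z = 0^{p+p!} 1^{p+p!+2} ∉ L.
This is a contradiction; hence L is not regular.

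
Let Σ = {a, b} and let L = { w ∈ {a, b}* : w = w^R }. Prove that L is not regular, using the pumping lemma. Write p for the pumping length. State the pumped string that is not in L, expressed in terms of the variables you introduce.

Assume L is regular. Let p be the pumping length given by the pumping lemma.
Take w = a^p b a^p, a palindrome of length 2p+1 ≥ p.
By the pumping lemma, w = xyz with |xy| ≤ p and |y| ≥ 1.
The first p characters of w are a's, so xy (and hence y) consists only of a's. Write y = a^k, 1 ≤ k ≤ p.
Pump with i = 2: xy^2z = a^{p+k} b a^p. Its reverse is a^p b a^{p+k}, which differs from xy^2z since k ≥ 1. So xy^2z is not a palindrome and xy^2z ∉ L.
This is a contradiction; hence L is not regular.

a^{p+k} b a^p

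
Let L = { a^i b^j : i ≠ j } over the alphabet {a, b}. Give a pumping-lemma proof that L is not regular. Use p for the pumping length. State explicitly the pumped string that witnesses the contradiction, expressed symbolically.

a^{p+p!} b^{p+p!}

Toward a contradiction, assume L is regular with pumping length p.
Choose w = a^p b^{p+p!}. Since p ≠ p+p!, w ∈ L; and |w| ≥ p.
By the pumping lemma, w = xyz with |xy| ≤ p and |y| > 0.
Since the first p symbols of w are all a's and |xy| ≤ p, y lies entirely in the leading a-block: y = a^k for some k with 1 ≤ k ≤ p.
Since 1 ≤ k ≤ p, k divides p!; set t = 1 + p!/k. Then xy^t z has p + (p!/k)·k = p + p! copies of a. Now the a-count equals the b-count, so i ≠ j fails. So xy^t z = a^{p+p!} b^{p+p!} ∉ L.
This is a contradiction; hence L is not regular.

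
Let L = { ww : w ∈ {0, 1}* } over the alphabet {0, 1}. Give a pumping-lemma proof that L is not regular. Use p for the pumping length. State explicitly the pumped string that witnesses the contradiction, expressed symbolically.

Assume L is regular. Let p be the pumping length given by the pumping lemma.
Take w = 0^p 1^p 0^p 1^p = uu where u = 0^p1^p; then w ∈ L and |w| = 4p ≥ p.
The pumping lemma gives a decomposition w = xyz where |xy| ≤ p and |y| ≥ 1.
Because |xy| ≤ p and w begins with p copies of 0, we have y = 0^k with 1 ≤ k ≤ p.
Pump with i = 2: xy^2z = 0^{p+k} 1^p 0^p 1^p, of length 4p+k. Suppose this equals vv. The string starts with 0 and ends with 1, so v does too; thus the boundary between the two copies of v is a 1→0 transition. There is exactly one such transition, at position 2p+k, so |v| = 2p+k and |vv| = 4p+2k ≠ 4p+k since k ≥ 1. So xy^2z ∉ L.
This contradicts the pumping lemma, so L is not regular.

0^{p+k} 1^p 0^p 1^p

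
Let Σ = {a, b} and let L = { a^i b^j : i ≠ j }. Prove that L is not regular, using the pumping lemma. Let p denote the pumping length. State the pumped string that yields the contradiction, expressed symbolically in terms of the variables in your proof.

a^{p+p!} b^{p+p!}

Suppose for contradiction that L is regular, and let p be the pumping length.
Choose w = a^p b^{p+p!}. Since p ≠ p+p!, w ∈ L; and |w| ≥ p.
The pumping lemma gives a decomposition w = xyz where |xy| ≤ p and y is nonempty.
Since the first p symbols of w are all a's and |xy| ≤ p, y lies entirely in the leading a-block: y = a^k for some k with 1 ≤ k ≤ p.
Since 1 ≤ k ≤ p, k divides p!; set t = 1 + p!/k. Then xy^t z has p + (p!/k)·k = p + p! copies of a. Now the a-count equals the b-count, so i ≠ j fails. So xy^t z = a^{p+p!} b^{p+p!} ∉ L.
This is a contradiction; hence L is not regular.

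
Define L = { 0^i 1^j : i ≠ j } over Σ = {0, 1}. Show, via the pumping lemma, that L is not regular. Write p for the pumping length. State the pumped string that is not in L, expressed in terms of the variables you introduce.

0^{p+p!} 1^{p+p!}

Toward a contradiction, assume L is regular with pumping length p.
Choose w = 0^p 1^{p+p!}. Since p ≠ p+p!, w ∈ L; and |w| ≥ p.
Write w = xyz as guaranteed by the lemma, with |xy| ≤ p and |y| > 0.
Because |xy| ≤ p and w begins with p copies of 0, we have y = 0^k with 1 ≤ k ≤ p.
Since 1 ≤ k ≤ p, k divides p!; set t = 1 + p!/k. Then xy^t z has p + (p!/k)·k = p + p! copies of 0. Now the 0-count equals the 1-count, so i ≠ j fails. So xy^t z = 0^{p+p!} 1^{p+p!} ∉ L.
This is a contradiction; hence L is not regular.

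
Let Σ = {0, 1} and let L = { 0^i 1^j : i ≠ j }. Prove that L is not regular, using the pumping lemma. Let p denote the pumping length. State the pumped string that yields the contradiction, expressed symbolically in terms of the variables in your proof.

0^{p+p!} 1^{p+p!}

Suppose for contradiction that L is regular, and let p be the pumping length.
Choose w = 0^p 1^{p+p!}. Since p ≠ p+p!, w ∈ L; and |w| ≥ p.
The pumping lemma gives a decomposition w = xyz where |xy| ≤ p and |y| > 0.
Because |xy| ≤ p and w begins with p copies of 0, we have y = 0^k with 1 ≤ k ≤ p.
Since 1 ≤ k ≤ p, k divides p!; set t = 1 + p!/k. Then xy^t z has p + (p!/k)·k = p + p! copies of 0. Now the 0-count equals the 1-count, so i ≠ j fails. So xy^t z = 0^{p+p!} 1^{p+p!} ∉ L.
This contradicts the pumping lemma, so L is not regular.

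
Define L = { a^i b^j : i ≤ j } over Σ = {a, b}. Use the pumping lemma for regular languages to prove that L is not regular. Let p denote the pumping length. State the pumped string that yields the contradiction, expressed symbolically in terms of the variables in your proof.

Suppose for contradiction that L is regular, and let p be the pumping length.
Choose w = a^p b^p ∈ L, with |w| = 2p ≥ p.
By the pumping lemma, w = xyz with |xy| ≤ p and y is nonempty.
Because |xy| ≤ p and w begins with p copies of a, we have y = a^k with 1 ≤ k ≤ p.
Consider xy^2z = a^{p+k} b^p. Since k ≥ 1, the a-count p+k exceeds the b-count p, so i ≤ j fails; thus xy^2z ∉ L.
This is a contradiction; hence L is not regular.

a^{p+k} b^p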